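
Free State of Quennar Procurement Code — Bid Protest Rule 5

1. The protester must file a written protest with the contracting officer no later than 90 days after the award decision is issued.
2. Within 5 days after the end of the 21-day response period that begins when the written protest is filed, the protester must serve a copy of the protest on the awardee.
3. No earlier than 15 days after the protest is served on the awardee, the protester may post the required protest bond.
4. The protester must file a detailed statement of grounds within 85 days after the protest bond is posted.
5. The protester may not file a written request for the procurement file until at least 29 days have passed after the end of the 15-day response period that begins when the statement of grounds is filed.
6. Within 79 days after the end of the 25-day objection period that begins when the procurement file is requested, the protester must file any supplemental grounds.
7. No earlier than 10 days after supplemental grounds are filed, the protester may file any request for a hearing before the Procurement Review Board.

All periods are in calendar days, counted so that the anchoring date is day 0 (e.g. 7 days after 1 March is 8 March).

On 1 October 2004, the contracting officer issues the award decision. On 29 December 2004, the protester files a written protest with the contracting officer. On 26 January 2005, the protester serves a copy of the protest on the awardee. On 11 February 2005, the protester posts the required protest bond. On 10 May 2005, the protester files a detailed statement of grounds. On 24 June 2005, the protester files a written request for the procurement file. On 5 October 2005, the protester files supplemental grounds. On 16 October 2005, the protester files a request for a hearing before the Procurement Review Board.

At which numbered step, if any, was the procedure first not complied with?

(1) due by 1 October 2004 + 90 days = 30 December 2004; completed 29 December 2004, before the deadline.
(2) due by 19 January 2005 + 5 days = 24 January 2005; done 26 January 2005 — 2 days late.

Step 2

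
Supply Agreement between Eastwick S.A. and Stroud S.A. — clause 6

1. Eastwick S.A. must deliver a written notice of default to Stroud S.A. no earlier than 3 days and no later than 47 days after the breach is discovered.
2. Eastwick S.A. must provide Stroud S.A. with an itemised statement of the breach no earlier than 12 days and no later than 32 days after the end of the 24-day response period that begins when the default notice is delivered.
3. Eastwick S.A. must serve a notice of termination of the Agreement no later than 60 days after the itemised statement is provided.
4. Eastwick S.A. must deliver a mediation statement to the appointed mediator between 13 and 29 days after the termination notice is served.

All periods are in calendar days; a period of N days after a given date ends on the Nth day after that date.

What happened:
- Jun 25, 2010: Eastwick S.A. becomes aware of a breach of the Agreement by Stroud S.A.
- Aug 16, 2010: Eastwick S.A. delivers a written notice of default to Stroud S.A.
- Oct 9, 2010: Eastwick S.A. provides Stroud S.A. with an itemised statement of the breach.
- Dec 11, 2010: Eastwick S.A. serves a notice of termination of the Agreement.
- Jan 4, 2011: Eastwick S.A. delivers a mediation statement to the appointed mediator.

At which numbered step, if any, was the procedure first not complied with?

Step 1

Step 1 — 3 and 47 days from Jun 25, 2010 (when the breach is discovered) are Jun 28, 2010 and Aug 11, 2010 respectively; Aug 16, 2010 is 5 days past the end of the window.
That is the first point of non-compliance.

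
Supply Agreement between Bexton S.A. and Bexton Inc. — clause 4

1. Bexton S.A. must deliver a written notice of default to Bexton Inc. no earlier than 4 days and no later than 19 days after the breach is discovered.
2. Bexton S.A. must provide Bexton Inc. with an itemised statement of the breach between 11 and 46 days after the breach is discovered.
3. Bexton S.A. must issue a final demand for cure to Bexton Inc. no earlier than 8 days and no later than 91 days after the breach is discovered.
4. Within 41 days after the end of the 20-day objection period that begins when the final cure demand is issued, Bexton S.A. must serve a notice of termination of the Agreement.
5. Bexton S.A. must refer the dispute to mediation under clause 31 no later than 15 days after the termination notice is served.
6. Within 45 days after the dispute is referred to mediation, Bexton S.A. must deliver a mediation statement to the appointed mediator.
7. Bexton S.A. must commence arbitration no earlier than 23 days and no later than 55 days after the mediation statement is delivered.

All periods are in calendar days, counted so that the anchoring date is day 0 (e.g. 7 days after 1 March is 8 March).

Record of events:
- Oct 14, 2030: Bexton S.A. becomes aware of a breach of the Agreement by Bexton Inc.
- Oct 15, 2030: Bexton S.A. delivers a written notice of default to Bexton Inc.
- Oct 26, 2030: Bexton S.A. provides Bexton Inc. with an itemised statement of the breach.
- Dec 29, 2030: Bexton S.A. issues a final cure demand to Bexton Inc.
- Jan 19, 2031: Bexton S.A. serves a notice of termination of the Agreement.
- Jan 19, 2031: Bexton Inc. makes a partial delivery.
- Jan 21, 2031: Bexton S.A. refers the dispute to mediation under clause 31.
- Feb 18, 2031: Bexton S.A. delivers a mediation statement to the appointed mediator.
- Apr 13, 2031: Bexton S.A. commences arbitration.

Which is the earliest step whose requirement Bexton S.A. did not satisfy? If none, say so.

(1) the permitted window runs from Oct 14, 2030 + 4 = Oct 18, 2030 to Oct 14, 2030 + 19 = Nov 2, 2030; Oct 15, 2030 is 3 days too early.

Step 1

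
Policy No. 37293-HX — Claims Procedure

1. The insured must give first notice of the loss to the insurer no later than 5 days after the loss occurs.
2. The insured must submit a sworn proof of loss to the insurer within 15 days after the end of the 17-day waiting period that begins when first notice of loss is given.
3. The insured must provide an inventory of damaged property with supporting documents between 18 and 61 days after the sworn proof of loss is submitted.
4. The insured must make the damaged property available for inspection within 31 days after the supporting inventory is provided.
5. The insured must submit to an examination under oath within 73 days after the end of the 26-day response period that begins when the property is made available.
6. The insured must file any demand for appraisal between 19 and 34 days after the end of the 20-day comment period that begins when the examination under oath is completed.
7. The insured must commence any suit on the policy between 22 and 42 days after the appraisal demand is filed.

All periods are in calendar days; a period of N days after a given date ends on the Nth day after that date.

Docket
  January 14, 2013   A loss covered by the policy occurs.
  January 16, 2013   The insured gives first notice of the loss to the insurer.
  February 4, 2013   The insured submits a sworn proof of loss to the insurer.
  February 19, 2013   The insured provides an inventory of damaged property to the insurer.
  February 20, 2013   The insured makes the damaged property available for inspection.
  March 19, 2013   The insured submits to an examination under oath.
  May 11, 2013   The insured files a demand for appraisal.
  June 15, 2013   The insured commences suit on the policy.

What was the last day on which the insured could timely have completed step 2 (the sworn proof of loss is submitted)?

First notice of loss is given on January 16, 2013; the 17-day waiting period therefore ends February 2, 2013, and step 2 runs from that date. 15 days after February 2, 2013 is February 17, 2013.

February 17, 2013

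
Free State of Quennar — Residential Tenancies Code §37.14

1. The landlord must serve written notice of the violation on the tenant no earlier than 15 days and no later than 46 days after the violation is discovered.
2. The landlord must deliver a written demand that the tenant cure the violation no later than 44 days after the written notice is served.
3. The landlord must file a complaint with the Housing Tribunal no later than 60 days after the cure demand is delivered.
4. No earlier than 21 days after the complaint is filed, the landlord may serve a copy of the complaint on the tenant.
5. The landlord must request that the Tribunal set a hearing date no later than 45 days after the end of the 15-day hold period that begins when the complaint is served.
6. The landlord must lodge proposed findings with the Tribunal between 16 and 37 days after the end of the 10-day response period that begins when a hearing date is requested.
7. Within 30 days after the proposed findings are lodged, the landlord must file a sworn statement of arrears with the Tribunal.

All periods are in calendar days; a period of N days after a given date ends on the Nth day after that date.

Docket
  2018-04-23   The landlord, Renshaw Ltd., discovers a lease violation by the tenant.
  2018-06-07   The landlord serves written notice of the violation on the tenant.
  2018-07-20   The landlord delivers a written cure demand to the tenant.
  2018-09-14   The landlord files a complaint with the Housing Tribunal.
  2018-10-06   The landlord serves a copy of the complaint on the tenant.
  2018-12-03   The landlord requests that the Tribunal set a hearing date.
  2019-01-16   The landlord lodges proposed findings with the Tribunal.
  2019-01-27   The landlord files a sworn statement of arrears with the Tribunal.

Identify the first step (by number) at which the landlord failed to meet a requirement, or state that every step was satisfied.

Step 1 — 15 and 46 days from 2018-04-23 (when the violation is discovered) are 2018-05-08 and 2018-06-08 respectively; 2018-06-07 falls inside that range.
Step 2 — counting 44 days from 2018-06-07 (when the written notice is served) gives a deadline of 2018-07-21; completed 2018-07-20, before the deadline.
Step 3 — counting 60 days from 2018-07-20 (when the cure demand is delivered) gives a deadline of 2018-09-18; completed 2018-09-14, before the deadline.
Step 4 — must wait 21 days from 2018-09-14 (when the complaint is filed), so not before 2018-10-05; done 2018-10-06, after the minimum wait.
Step 5 — counting 45 days from 2018-10-21 (end of the 15-day hold period, which began when the complaint is served on 2018-10-06) gives a deadline of 2018-12-05; completed 2018-12-03, before the deadline.
Step 6 — 16 and 37 days from 2018-12-13 (end of the 10-day response period, which began when a hearing date is requested on 2018-12-03) are 2018-12-29 and 2019-01-19 respectively; done 2019-01-16, which is between those dates.
Step 7 — counting 30 days from 2019-01-16 (when the proposed findings are lodged) gives a deadline of 2019-02-15; completed 2019-01-27, before the deadline.

None — every step was satisfied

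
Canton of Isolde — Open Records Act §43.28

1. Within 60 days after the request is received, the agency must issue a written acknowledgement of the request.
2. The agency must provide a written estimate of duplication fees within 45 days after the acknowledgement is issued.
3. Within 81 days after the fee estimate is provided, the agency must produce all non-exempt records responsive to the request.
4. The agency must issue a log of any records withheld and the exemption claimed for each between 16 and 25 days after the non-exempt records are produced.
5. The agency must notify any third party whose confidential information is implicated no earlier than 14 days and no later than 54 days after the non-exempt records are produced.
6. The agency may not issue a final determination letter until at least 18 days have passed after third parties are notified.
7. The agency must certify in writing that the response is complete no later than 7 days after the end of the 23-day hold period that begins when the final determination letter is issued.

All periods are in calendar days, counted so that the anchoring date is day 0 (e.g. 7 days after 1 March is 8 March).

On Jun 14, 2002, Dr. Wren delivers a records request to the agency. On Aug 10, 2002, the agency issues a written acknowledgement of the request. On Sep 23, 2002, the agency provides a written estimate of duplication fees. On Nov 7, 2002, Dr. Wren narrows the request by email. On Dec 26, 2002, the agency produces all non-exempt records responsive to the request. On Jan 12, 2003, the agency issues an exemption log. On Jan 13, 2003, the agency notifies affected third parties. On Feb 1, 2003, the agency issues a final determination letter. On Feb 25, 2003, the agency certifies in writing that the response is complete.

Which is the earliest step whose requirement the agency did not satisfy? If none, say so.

Step 3

Step 1: 60 days after Jun 14, 2002 (when the request is received) is Aug 13, 2002; done Aug 10, 2002 — timely.
Step 2: 45 days after Aug 10, 2002 (when the acknowledgement is issued) is Sep 24, 2002; completed Sep 23, 2002, before the deadline.
Step 3: 81 days after Sep 23, 2002 (when the fee estimate is provided) is Dec 13, 2002; done Dec 26, 2002 — 13 days late.
Later steps need not be reached.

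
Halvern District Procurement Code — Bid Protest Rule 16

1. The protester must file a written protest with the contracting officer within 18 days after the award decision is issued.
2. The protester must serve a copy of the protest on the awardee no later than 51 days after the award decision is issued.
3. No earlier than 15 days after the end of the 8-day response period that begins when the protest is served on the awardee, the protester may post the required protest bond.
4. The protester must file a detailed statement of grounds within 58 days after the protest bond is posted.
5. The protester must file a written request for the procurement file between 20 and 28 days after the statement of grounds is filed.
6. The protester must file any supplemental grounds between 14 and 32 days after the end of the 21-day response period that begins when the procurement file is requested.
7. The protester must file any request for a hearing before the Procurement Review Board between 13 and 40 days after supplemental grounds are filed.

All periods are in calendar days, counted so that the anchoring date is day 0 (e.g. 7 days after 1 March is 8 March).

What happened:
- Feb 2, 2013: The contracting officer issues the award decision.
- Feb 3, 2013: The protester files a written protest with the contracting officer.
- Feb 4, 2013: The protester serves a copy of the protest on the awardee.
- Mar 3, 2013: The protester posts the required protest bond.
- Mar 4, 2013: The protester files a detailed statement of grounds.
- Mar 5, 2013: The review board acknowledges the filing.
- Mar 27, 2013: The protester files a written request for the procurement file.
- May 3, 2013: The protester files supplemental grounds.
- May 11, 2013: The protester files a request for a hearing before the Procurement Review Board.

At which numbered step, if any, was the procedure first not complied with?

Step 7

Step 1: 18 days after Feb 2, 2013 (when the award decision is issued) is Feb 20, 2013; Feb 3, 2013 is within that limit.
Step 2: 51 days after Feb 2, 2013 (when the award decision is issued) is Mar 25, 2013; Feb 4, 2013 is within that limit.
Step 3: the earliest permitted date is 15 days after Feb 12, 2013 (end of the 8-day response period, which began when the protest is served on the awardee on Feb 4, 2013), i.e. Feb 27, 2013; Mar 3, 2013 is on or after that date.
Step 4: 58 days after Mar 3, 2013 (when the protest bond is posted) is Apr 30, 2013; Mar 4, 2013 is within that limit.
Step 5: the window is 20–28 days after Mar 4, 2013 (when the statement of grounds is filed), so Mar 24, 2013 through Apr 1, 2013; Mar 27, 2013 falls inside that range.
Step 6: the window is 14–32 days after Apr 17, 2013 (end of the 21-day response period, which began when the procurement file is requested on Mar 27, 2013), so May 1, 2013 through May 19, 2013; done May 3, 2013, which is between those dates.
Step 7: the window is 13–40 days after May 3, 2013 (when supplemental grounds are filed), so May 16, 2013 through Jun 12, 2013; done May 11, 2013 — 5 days before the window opened.
The procedure was therefore not followed at step 7.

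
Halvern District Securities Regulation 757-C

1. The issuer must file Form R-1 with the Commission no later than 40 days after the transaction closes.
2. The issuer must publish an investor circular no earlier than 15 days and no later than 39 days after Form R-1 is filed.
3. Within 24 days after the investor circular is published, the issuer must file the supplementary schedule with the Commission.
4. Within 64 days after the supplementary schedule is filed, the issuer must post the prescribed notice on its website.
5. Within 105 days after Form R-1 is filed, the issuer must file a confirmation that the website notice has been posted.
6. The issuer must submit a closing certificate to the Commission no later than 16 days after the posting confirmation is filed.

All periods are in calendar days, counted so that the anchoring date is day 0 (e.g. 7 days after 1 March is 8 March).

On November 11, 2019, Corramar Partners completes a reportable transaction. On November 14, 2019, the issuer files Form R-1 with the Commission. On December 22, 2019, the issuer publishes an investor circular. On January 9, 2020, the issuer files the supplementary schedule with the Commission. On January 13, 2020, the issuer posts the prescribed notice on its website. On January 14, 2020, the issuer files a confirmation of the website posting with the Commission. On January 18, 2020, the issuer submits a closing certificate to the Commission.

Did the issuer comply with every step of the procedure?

Yes

Step 1 — counting 40 days from November 11, 2019 (when the transaction closes) gives a deadline of December 21, 2019; November 14, 2019 is within that limit.
Step 2 — 15 and 39 days from November 14, 2019 (when Form R-1 is filed) are November 29, 2019 and December 23, 2019 respectively; December 22, 2019 falls inside that range.
Step 3 — counting 24 days from December 22, 2019 (when the investor circular is published) gives a deadline of January 15, 2020; completed January 9, 2020, before the deadline.
Step 4 — counting 64 days from January 9, 2020 (when the supplementary schedule is filed) gives a deadline of March 13, 2020; completed January 13, 2020, before the deadline.
Step 5 — counting 105 days from November 14, 2019 (when Form R-1 is filed) gives a deadline of February 27, 2020; completed January 14, 2020, before the deadline.
Step 6 — counting 16 days from January 14, 2020 (when the posting confirmation is filed) gives a deadline of January 30, 2020; done January 18, 2020 — timely.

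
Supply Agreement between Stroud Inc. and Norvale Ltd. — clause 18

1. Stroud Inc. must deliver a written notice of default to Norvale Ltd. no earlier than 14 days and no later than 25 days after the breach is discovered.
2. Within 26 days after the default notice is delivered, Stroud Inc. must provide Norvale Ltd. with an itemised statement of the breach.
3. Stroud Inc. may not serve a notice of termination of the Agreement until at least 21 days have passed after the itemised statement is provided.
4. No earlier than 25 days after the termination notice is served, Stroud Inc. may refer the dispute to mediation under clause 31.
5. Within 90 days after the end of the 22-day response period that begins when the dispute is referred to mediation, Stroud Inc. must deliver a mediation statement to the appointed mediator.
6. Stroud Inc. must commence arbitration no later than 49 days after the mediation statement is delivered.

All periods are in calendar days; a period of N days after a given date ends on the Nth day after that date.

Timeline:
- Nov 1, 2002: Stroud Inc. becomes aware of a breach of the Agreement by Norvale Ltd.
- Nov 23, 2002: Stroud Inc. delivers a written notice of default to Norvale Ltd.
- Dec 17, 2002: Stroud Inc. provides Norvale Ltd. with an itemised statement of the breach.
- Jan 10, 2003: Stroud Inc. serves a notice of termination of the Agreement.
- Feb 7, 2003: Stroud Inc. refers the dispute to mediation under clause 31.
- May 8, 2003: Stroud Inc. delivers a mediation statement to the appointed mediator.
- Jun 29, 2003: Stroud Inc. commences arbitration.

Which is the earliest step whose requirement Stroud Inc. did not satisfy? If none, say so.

Step 1 — 14 and 25 days from Nov 1, 2002 (when the breach is discovered) are Nov 15, 2002 and Nov 26, 2002 respectively; Nov 23, 2002 falls inside that range.
Step 2 — counting 26 days from Nov 23, 2002 (when the default notice is delivered) gives a deadline of Dec 19, 2002; done Dec 17, 2002 — timely.
Step 3 — must wait 21 days from Dec 17, 2002 (when the itemised statement is provided), so not before Jan 7, 2003; Jan 10, 2003 is on or after that date.
Step 4 — must wait 25 days from Jan 10, 2003 (when the termination notice is served), so not before Feb 4, 2003; done Feb 7, 2003, after the minimum wait.
Step 5 — counting 90 days from Mar 1, 2003 (end of the 22-day response period, which began when the dispute is referred to mediation on Feb 7, 2003) gives a deadline of May 30, 2003; done May 8, 2003 — timely.
Step 6 — counting 49 days from May 8, 2003 (when the mediation statement is delivered) gives a deadline of Jun 26, 2003; done Jun 29, 2003 — 3 days late.

Step 6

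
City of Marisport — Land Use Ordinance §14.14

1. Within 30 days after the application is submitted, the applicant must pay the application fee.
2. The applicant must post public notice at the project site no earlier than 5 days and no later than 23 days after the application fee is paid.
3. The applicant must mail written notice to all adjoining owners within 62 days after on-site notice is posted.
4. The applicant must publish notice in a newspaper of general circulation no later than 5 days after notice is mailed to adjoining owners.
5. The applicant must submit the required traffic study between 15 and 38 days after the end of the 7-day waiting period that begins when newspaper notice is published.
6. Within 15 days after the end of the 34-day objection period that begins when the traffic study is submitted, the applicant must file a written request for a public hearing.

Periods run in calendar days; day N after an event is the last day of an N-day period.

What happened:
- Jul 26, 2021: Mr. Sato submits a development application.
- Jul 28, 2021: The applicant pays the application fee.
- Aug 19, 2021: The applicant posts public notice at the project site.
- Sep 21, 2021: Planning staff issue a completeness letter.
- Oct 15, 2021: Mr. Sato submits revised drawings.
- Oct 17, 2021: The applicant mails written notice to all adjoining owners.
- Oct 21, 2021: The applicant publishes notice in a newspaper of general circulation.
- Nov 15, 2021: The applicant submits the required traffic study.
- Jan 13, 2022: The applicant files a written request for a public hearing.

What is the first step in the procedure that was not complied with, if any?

Step 6

Step 1 — counting 30 days from Jul 26, 2021 (when the application is submitted) gives a deadline of Aug 25, 2021; done Jul 28, 2021 — timely.
Step 2 — 5 and 23 days from Jul 28, 2021 (when the application fee is paid) are Aug 2, 2021 and Aug 20, 2021 respectively; done Aug 19, 2021, which is between those dates.
Step 3 — counting 62 days from Aug 19, 2021 (when on-site notice is posted) gives a deadline of Oct 20, 2021; Oct 17, 2021 is within that limit.
Step 4 — counting 5 days from Oct 17, 2021 (when notice is mailed to adjoining owners) gives a deadline of Oct 22, 2021; Oct 21, 2021 is within that limit.
Step 5 — 15 and 38 days from Oct 28, 2021 (end of the 7-day waiting period, which began when newspaper notice is published on Oct 21, 2021) are Nov 12, 2021 and Dec 5, 2021 respectively; done Nov 15, 2021 — within the window.
Step 6 — counting 15 days from Dec 19, 2021 (end of the 34-day objection period, which began when the traffic study is submitted on Nov 15, 2021) gives a deadline of Jan 3, 2022; Jan 13, 2022 misses that deadline by 10 days.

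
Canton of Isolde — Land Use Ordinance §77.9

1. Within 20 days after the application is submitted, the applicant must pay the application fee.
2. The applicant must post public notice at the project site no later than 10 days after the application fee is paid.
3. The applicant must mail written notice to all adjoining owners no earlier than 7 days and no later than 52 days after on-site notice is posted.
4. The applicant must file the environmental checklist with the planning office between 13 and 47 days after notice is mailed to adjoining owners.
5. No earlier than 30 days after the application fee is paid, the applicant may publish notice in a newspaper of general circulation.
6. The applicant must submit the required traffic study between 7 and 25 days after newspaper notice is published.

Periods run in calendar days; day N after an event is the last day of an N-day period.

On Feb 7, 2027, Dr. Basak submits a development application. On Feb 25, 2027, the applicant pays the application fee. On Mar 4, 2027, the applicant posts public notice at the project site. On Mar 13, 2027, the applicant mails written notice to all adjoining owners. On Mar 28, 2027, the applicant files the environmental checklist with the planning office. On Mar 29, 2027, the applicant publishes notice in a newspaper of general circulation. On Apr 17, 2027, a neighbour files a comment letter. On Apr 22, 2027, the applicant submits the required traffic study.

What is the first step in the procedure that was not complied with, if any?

None — every step was satisfied

Step 1: 20 days after Feb 7, 2027 (when the application is submitted) is Feb 27, 2027; done Feb 25, 2027 — timely.
Step 2: 10 days after Feb 25, 2027 (when the application fee is paid) is Mar 7, 2027; done Mar 4, 2027 — timely.
Step 3: the window is 7–52 days after Mar 4, 2027 (when on-site notice is posted), so Mar 11, 2027 through Apr 25, 2027; done Mar 13, 2027 — within the window.
Step 4: the window is 13–47 days after Mar 13, 2027 (when notice is mailed to adjoining owners), so Mar 26, 2027 through Apr 29, 2027; Mar 28, 2027 falls inside that range.
Step 5: the earliest permitted date is 30 days after Feb 25, 2027 (when the application fee is paid), i.e. Mar 27, 2027; Mar 29, 2027 is on or after that date.
Step 6: the window is 7–25 days after Mar 29, 2027 (when newspaper notice is published), so Apr 5, 2027 through Apr 23, 2027; done Apr 22, 2027 — within the window.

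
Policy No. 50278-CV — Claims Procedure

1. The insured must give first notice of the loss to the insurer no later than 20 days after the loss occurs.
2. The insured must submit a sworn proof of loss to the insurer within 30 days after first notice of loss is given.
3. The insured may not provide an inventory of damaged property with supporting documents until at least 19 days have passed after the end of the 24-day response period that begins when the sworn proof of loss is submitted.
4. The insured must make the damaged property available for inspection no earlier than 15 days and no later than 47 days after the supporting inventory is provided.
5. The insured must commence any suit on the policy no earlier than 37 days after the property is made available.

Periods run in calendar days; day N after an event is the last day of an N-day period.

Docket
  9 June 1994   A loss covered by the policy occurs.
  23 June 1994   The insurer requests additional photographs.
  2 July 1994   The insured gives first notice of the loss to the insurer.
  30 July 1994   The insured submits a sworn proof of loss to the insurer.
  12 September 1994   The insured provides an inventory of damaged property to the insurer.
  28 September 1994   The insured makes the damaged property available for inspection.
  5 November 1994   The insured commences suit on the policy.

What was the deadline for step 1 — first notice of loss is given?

Step 1 runs from 9 June 1994, when the loss occurs. 20 days after 9 June 1994 is 29 June 1994.

29 June 1994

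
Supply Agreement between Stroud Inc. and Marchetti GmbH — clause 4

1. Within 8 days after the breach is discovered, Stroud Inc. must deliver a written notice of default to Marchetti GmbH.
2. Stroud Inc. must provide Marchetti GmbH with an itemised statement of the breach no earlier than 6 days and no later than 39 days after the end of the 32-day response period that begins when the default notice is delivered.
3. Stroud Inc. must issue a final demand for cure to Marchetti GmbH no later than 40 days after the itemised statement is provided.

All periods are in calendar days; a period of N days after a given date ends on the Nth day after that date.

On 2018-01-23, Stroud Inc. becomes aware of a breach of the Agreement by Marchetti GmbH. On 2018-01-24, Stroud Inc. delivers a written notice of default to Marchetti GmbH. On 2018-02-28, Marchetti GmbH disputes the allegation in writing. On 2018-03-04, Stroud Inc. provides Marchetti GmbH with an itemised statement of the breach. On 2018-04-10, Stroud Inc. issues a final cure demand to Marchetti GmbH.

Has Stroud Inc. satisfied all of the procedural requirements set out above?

Step 1: 8 days after 2018-01-23 (when the breach is discovered) is 2018-01-31; completed 2018-01-24, before the deadline.
Step 2: the window is 6–39 days after 2018-02-25 (end of the 32-day response period, which began when the default notice is delivered on 2018-01-24), so 2018-03-03 through 2018-04-05; 2018-03-04 falls inside that range.
Step 3: 40 days after 2018-03-04 (when the itemised statement is provided) is 2018-04-13; done 2018-04-10 — timely.

Yes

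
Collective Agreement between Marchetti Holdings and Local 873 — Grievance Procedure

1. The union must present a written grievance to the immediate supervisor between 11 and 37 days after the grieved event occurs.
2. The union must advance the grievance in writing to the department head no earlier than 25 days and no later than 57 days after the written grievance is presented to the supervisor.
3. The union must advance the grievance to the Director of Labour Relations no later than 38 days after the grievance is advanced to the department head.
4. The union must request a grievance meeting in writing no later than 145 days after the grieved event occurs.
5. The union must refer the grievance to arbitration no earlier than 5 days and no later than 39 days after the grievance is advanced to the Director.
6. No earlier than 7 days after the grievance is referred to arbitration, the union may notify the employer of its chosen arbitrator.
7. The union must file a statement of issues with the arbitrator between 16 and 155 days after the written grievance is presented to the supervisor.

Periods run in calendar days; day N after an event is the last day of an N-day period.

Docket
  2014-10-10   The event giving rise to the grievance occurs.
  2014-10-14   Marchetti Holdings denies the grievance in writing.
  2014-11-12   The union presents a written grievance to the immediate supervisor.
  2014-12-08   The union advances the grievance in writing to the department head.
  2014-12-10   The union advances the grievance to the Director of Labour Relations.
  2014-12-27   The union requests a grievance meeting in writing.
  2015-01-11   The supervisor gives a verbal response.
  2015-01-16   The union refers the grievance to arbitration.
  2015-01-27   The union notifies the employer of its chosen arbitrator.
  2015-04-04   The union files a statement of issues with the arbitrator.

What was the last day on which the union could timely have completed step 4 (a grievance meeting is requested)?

2015-03-04

Step 4 runs from 2014-10-10, when the grieved event occurs. 145 days after 2014-10-10 is 2015-03-04.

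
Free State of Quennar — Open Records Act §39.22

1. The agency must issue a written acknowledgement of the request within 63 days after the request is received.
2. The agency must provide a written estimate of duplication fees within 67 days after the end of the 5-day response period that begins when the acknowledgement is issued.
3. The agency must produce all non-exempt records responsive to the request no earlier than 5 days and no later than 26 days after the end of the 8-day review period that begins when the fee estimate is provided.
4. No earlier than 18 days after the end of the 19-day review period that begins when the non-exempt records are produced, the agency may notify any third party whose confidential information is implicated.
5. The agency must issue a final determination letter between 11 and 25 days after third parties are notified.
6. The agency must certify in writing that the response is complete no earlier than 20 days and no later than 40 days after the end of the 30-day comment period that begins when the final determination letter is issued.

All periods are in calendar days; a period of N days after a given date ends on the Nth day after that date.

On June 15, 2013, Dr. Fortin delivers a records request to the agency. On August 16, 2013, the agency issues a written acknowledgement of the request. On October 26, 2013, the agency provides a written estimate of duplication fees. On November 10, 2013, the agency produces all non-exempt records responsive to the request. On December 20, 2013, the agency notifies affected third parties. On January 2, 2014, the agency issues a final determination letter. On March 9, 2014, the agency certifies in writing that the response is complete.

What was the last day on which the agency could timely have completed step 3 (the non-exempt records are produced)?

November 29, 2013

The fee estimate is provided on October 26, 2013; the 8-day review period therefore ends November 3, 2013, and step 3 runs from that date. The window is 5–26 days after November 3, 2013; it closes on November 29, 2013.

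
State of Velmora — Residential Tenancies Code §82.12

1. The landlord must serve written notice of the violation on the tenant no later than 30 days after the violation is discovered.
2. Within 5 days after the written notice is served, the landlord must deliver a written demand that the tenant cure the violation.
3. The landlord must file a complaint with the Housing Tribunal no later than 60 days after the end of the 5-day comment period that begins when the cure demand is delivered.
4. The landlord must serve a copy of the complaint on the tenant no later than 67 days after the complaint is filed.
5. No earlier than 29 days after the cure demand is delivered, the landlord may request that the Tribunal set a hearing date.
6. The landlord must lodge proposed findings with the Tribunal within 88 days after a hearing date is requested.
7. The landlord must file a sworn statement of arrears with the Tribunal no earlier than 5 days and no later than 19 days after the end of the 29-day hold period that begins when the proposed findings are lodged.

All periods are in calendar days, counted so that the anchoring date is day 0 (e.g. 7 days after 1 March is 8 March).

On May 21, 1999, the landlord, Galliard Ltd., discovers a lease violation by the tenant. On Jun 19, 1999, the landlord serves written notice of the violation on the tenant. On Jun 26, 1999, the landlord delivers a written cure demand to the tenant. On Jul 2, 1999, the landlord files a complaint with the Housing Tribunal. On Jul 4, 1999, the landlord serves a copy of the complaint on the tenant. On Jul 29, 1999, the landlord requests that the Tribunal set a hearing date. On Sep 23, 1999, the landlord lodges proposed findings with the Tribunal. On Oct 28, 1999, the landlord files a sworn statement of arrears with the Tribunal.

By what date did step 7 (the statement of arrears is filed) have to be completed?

Nov 10, 1999

The proposed findings are lodged on Sep 23, 1999; the 29-day hold period therefore ends Oct 22, 1999, and step 7 runs from that date. The window is 5–19 days after Oct 22, 1999; it closes on Nov 10, 1999.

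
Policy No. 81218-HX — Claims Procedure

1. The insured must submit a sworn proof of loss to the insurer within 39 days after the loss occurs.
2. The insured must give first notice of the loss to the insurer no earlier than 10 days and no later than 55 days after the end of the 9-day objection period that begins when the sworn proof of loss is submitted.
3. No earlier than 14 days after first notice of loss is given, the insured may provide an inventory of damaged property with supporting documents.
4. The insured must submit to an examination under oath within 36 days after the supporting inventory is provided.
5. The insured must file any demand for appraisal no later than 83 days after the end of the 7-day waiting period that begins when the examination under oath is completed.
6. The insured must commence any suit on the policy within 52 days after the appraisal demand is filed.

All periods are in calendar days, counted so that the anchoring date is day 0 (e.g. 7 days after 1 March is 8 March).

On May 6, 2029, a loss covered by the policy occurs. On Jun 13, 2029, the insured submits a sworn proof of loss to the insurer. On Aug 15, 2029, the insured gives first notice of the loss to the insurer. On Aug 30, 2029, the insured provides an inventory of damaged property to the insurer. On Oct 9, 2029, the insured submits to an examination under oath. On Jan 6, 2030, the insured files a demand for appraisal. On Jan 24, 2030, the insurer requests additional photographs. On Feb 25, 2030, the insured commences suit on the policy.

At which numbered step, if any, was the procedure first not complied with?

Step 1 — counting 39 days from May 6, 2029 (when the loss occurs) gives a deadline of Jun 14, 2029; completed Jun 13, 2029, before the deadline.
Step 2 — 10 and 55 days from Jun 22, 2029 (end of the 9-day objection period, which began when the sworn proof of loss is submitted on Jun 13, 2029) are Jul 2, 2029 and Aug 16, 2029 respectively; done Aug 15, 2029 — within the window.
Step 3 — must wait 14 days from Aug 15, 2029 (when first notice of loss is given), so not before Aug 29, 2029; Aug 30, 2029 is on or after that date.
Step 4 — counting 36 days from Aug 30, 2029 (when the supporting inventory is provided) gives a deadline of Oct 5, 2029; not done until Oct 9, 2029, 4 days after the deadline.

Step 4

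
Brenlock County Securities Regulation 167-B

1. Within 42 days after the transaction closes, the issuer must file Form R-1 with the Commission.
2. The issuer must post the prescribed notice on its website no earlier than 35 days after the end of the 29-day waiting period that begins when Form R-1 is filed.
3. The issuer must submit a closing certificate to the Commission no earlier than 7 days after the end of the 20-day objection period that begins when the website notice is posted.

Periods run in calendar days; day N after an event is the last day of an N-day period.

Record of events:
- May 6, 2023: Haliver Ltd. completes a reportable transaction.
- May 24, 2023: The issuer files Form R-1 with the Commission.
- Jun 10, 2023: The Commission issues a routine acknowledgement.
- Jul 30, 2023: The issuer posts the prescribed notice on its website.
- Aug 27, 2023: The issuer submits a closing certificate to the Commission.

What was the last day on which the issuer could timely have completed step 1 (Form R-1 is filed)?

Step 1 runs from May 6, 2023, when the transaction closes. 42 days after May 6, 2023 is Jun 17, 2023.

Jun 17, 2023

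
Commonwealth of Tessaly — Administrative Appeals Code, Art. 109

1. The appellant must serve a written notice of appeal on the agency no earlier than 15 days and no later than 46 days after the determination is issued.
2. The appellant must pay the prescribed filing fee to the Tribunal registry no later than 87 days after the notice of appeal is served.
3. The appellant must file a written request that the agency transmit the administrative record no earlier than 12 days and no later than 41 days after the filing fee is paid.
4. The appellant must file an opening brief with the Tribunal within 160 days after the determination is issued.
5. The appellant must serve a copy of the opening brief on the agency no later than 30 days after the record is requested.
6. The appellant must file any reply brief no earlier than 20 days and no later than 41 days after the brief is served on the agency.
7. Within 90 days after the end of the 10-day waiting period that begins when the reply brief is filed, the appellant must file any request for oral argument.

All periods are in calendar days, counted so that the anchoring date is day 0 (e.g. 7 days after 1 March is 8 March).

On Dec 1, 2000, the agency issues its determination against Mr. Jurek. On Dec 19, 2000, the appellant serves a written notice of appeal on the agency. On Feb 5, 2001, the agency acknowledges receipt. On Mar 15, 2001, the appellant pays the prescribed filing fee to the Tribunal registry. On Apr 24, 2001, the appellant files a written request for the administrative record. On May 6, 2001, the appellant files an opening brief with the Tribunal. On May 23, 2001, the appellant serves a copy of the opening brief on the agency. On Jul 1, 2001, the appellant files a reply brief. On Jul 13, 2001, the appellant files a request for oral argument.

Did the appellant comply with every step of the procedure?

Step 1 — 15 and 46 days from Dec 1, 2000 (when the determination is issued) are Dec 16, 2000 and Jan 16, 2001 respectively; done Dec 19, 2000, which is between those dates.
Step 2 — counting 87 days from Dec 19, 2000 (when the notice of appeal is served) gives a deadline of Mar 16, 2001; completed Mar 15, 2001, before the deadline.
Step 3 — 12 and 41 days from Mar 15, 2001 (when the filing fee is paid) are Mar 27, 2001 and Apr 25, 2001 respectively; done Apr 24, 2001 — within the window.
Step 4 — counting 160 days from Dec 1, 2000 (when the determination is issued) gives a deadline of May 10, 2001; completed May 6, 2001, before the deadline.
Step 5 — counting 30 days from Apr 24, 2001 (when the record is requested) gives a deadline of May 24, 2001; completed May 23, 2001, before the deadline.
Step 6 — 20 and 41 days from May 23, 2001 (when the brief is served on the agency) are Jun 12, 2001 and Jul 3, 2001 respectively; Jul 1, 2001 falls inside that range.
Step 7 — counting 90 days from Jul 11, 2001 (end of the 10-day waiting period, which began when the reply brief is filed on Jul 1, 2001) gives a deadline of Oct 9, 2001; done Jul 13, 2001 — timely.

Yes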